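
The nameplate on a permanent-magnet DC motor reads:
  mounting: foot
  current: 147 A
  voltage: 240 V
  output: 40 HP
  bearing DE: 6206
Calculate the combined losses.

5440 W

P_in = V·I = 240×147 = 35280 W
P_out = 40×746 = 29840 W
Losses = P_in − P_out = 35280 − 29840 = 5440 W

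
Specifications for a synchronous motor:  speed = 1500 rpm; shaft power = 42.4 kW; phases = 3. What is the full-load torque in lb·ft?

ω = 2π × 1500/60 = 157.1 rad/s
τ = P/ω = 42400/157.1 = 269.9 N·m
In lb·ft: 269.9/1.356 = 199 lb·ft

199 lb·ft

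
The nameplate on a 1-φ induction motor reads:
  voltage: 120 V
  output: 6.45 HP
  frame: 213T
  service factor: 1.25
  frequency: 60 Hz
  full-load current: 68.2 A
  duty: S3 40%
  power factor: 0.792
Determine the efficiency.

P_out = 6.45 × 746 = 4812 W
P_in = V·I·cosφ = 120 × 68.2 × 0.792 = 6482 W
η = P_out / P_in = 4812 / 6482 = 0.742 = 74.2%

74.2 %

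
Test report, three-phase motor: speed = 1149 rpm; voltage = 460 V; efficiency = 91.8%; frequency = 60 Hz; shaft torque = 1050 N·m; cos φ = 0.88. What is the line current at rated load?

ω = 2π×1149/60 = 120.3 rad/s; P_out = τω = 1050 × 120.3 = 126315 W
P_in = P_out / η = 126315 / 0.918 = 137598 W
I_L = P_in / (√3·V_L·cosφ) = 137598 / (1.732 × 460 × 0.88) = 196 A

196 A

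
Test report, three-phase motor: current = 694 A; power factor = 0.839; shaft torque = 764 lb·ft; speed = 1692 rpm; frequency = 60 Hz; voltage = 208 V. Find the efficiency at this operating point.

τ = 764 lb·ft × 1.356 = 1036 N·m
ω = 2π × 1692/60 = 177.2 rad/s; P_out = τω = 1036 × 177.2 = 183579 W
P_in = √3·V_L·I_L·cosφ = 1.732 × 208 × 694 × 0.839 = 209765 W
η = P_out / P_in = 183579 / 209765 = 0.875 = 87.5%

87.5 %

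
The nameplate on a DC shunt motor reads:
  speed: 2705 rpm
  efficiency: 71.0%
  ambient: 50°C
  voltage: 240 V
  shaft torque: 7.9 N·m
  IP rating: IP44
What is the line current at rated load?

13.1 A

ω = 2π×2705/60 = 283.3 rad/s; P_out = τω = 7.9 × 283.3 = 2238 W
P_in = P_out / η = 2238 / 0.710 = 3152 W
I = P_in / V = 3152 / 240 = 13.1 A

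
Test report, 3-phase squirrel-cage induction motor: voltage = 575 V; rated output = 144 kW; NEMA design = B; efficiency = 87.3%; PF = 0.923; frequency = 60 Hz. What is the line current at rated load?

179 A

P_out = 144 kW = 144000 W
P_in = P_out / η = 144000 / 0.873 = 164948 W
I_L = P_in / (√3·V_L·cosφ) = 164948 / (1.732 × 575 × 0.923) = 179 A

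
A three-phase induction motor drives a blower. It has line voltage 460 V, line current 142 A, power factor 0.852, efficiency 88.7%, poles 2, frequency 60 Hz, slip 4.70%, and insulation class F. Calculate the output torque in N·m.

P_in = √3·V·I·cosφ = 1.732 × 460 × 142 × 0.852 = 96390 W
P_out = η·P_in = 0.887 × 96390 = 85498 W
n_s = 120×60/2 = 3600 rpm; n = 3600×(1−0.047) = 3431 rpm
ω = 2π×3431/60 = 359.3 rad/s
τ = P_out/ω = 85498/359.3 = 238 N·m

238 N·m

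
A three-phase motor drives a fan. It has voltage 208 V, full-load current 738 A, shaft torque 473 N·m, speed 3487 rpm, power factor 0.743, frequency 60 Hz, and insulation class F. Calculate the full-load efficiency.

87.4 %

ω = 2π × 3487/60 = 365.2 rad/s; P_out = τω = 473 × 365.2 = 172740 W
P_in = √3·V_L·I_L·cosφ = 1.732 × 208 × 738 × 0.743 = 197541 W
η = P_out / P_in = 172740 / 197541 = 0.874 = 87.4%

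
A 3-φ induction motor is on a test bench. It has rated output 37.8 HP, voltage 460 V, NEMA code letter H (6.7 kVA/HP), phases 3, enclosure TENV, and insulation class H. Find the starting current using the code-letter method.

318 A

S_LR = 6.7 × 37.8 = 253.26 kVA
I_LR = S_LR/(√3·V_L) = 253260/(1.732×460) = 318 A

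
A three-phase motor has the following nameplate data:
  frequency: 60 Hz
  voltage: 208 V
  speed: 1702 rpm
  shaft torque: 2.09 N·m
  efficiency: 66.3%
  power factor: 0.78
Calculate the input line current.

2 A

ω = 2π×1702/60 = 178.2 rad/s; P_out = τω = 2.09 × 178.2 = 372 W
P_in = P_out / η = 372 / 0.663 = 561 W
I_L = P_in / (√3·V_L·cosφ) = 561 / (1.732 × 208 × 0.78) = 2 A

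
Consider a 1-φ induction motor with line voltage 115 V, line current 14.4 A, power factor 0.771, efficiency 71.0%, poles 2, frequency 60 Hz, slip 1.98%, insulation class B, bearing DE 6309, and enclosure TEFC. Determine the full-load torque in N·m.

P_in = V·I·cosφ = 115 × 14.4 × 0.771 = 1277 W
P_out = η·P_in = 0.71 × 1277 = 907 W
n_s = 120×60/2 = 3600 rpm; n = 3600×(1−0.0198) = 3529 rpm
ω = 2π×3529/60 = 369.6 rad/s
τ = P_out/ω = 907/369.6 = 2.45 N·m

2.45 N·m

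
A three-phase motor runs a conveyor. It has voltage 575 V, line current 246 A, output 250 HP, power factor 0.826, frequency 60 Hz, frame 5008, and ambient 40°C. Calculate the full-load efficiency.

92.2 %

P_out = 250 × 746 = 186500 W
P_in = √3·V_L·I_L·cosφ = 1.732 × 575 × 246 × 0.826 = 202363 W
η = P_out / P_in = 186500 / 202363 = 0.922 = 92.2%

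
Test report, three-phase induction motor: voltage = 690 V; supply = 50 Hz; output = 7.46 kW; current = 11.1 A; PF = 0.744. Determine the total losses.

P_in = √3·V·I·cosφ = 1.732×690×11.1×0.744 = 9869 W
P_out = 7460 W
Losses = P_in − P_out = 9869 − 7460 = 2409 W

2410 W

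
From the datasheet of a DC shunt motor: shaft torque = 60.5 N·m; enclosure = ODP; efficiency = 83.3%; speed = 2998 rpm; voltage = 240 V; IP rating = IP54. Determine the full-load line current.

ω = 2π×2998/60 = 313.9 rad/s; P_out = τω = 60.5 × 313.9 = 18991 W
P_in = P_out / η = 18991 / 0.833 = 22798 W
I = P_in / V = 22798 / 240 = 95 A

95 A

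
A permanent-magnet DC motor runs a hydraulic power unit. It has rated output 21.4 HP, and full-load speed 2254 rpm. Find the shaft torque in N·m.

67.6 N·m

P_out = 21.4 × 746 = 15964 W
ω = 2π × 2254/60 = 236 rad/s
τ = P_out/ω = 15964/236 = 67.6 N·m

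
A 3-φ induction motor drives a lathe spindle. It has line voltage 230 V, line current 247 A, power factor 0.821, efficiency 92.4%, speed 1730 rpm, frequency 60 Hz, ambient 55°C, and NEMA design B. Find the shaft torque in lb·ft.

P_in = √3·V·I·cosφ = 1.732 × 230 × 247 × 0.821 = 80782 W
P_out = η·P_in = 0.924 × 80782 = 74643 W
n = 1730 rpm
ω = 2π×1730/60 = 181.2 rad/s
τ = P_out/ω = 74643/181.2 = 411.9 N·m
In lb·ft: 411.9/1.356 = 304 lb·ft

304 lb·ft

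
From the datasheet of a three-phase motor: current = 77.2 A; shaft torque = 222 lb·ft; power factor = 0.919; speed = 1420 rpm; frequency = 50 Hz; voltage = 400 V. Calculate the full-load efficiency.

τ = 222 lb·ft × 1.356 = 301 N·m
ω = 2π × 1420/60 = 148.7 rad/s; P_out = τω = 301 × 148.7 = 44759 W
P_in = √3·V_L·I_L·cosφ = 1.732 × 400 × 77.2 × 0.919 = 49152 W
η = P_out / P_in = 44759 / 49152 = 0.911 = 91.1%

91.1 %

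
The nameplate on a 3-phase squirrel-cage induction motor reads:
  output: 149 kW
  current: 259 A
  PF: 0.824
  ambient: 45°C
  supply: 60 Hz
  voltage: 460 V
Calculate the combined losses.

P_in = √3·V·I·cosφ = 1.732×460×259×0.824 = 170033 W
P_out = 149000 W
Losses = P_in − P_out = 170033 − 149000 = 21033 W

21000 W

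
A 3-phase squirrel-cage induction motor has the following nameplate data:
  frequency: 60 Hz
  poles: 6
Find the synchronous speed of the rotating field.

n_s = 120f/p = 120×60/6 = 1200 rpm

1200 rpm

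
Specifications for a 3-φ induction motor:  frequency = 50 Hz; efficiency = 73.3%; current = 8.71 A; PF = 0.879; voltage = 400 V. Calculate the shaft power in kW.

3.89 kW

P_in = √3·V·I·cosφ = 1.732 × 400 × 8.71 × 0.879 = 5304 W
P_out = η·P_in = 0.733 × 5304 = 3888 W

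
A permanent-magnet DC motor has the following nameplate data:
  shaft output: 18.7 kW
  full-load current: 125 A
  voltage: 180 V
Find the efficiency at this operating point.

83.1 %

P_out = 18.7 kW = 18700 W
P_in = V·I = 180 × 125 = 22500 W
η = P_out / P_in = 18700 / 22500 = 0.831 = 83.1%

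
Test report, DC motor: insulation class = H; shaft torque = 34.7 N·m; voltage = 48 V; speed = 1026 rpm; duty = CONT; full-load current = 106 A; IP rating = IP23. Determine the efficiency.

ω = 2π × 1026/60 = 107.4 rad/s; P_out = τω = 34.7 × 107.4 = 3727 W
P_in = V·I = 48 × 106 = 5088 W
η = P_out / P_in = 3727 / 5088 = 0.733 = 73.3%

73.3 %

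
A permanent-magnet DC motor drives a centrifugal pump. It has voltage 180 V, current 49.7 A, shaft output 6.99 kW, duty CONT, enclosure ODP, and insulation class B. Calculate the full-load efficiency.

P_out = 6.99 kW = 6990 W
P_in = V·I = 180 × 49.7 = 8946 W
η = P_out / P_in = 6990 / 8946 = 0.781 = 78.1%

78.1 %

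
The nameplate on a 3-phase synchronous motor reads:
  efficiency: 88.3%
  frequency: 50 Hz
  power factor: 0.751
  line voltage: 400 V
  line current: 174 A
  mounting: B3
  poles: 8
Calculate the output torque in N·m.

P_in = √3·V·I·cosφ = 1.732 × 400 × 174 × 0.751 = 90531 W
P_out = η·P_in = 0.883 × 90531 = 79939 W
n = n_s = 120×50/8 = 750 rpm (synchronous)
ω = 2π×750/60 = 78.54 rad/s
τ = P_out/ω = 79939/78.54 = 1020 N·m

1020 N·m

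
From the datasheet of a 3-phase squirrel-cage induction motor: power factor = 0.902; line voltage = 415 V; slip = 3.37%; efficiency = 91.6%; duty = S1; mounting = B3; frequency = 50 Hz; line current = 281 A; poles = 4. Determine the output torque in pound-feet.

811 lb·ft

P_in = √3·V·I·cosφ = 1.732 × 415 × 281 × 0.902 = 182183 W
P_out = η·P_in = 0.916 × 182183 = 166880 W
n_s = 120×50/4 = 1500 rpm; n = 1500×(1−0.0337) = 1449 rpm
ω = 2π×1449/60 = 151.7 rad/s
τ = P_out/ω = 166880/151.7 = 1100 N·m
In lb·ft: 1100/1.356 = 811 lb·ft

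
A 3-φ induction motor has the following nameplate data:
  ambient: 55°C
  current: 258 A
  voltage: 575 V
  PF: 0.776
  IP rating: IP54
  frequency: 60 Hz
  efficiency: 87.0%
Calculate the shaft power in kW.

173 kW

P_in = √3·V·I·cosφ = 1.732 × 575 × 258 × 0.776 = 199387 W
P_out = η·P_in = 0.87 × 199387 = 173467 W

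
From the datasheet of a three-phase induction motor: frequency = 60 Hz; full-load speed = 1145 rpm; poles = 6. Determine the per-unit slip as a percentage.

4.58 %

n_s = 120f/p = 120×60/6 = 1200 rpm
s = (n_s − n)/n_s = (1200 − 1145)/1200 = 0.0458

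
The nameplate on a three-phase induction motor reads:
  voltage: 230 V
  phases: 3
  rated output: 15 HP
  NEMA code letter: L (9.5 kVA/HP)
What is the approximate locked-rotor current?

S_LR = 9.5 × 15 = 142.5 kVA
I_LR = S_LR/(√3·V_L) = 142500/(1.732×230) = 358 A

358 A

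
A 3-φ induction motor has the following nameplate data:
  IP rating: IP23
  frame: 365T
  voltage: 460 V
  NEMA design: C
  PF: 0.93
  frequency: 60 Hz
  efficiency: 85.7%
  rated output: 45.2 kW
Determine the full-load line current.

P_out = 45.2 kW = 45200 W
P_in = P_out / η = 45200 / 0.857 = 52742 W
I_L = P_in / (√3·V_L·cosφ) = 52742 / (1.732 × 460 × 0.93) = 71.2 A

71.2 A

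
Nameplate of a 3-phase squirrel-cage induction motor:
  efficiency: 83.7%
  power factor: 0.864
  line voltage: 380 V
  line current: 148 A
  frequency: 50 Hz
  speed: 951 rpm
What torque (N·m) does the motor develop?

707 N·m

P_in = √3·V·I·cosφ = 1.732 × 380 × 148 × 0.864 = 84160 W
P_out = η·P_in = 0.837 × 84160 = 70442 W
n = 951 rpm
ω = 2π×951/60 = 99.59 rad/s
τ = P_out/ω = 70442/99.59 = 707 N·m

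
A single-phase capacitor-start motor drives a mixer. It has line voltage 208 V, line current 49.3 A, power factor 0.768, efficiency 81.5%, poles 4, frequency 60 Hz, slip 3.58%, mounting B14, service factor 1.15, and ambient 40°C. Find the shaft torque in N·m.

P_in = V·I·cosφ = 208 × 49.3 × 0.768 = 7875 W
P_out = η·P_in = 0.815 × 7875 = 6418 W
n_s = 120×60/4 = 1800 rpm; n = 1800×(1−0.0358) = 1736 rpm
ω = 2π×1736/60 = 181.8 rad/s
τ = P_out/ω = 6418/181.8 = 35.3 N·m

35.3 N·m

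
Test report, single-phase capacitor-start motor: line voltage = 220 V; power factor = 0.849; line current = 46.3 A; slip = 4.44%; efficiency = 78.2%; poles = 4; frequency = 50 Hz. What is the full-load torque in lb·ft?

P_in = V·I·cosφ = 220 × 46.3 × 0.849 = 8648 W
P_out = η·P_in = 0.782 × 8648 = 6763 W
n_s = 120×50/4 = 1500 rpm; n = 1500×(1−0.0444) = 1433 rpm
ω = 2π×1433/60 = 150.1 rad/s
τ = P_out/ω = 6763/150.1 = 45.06 N·m
In lb·ft: 45.06/1.356 = 33.2 lb·ft

33.2 lb·ft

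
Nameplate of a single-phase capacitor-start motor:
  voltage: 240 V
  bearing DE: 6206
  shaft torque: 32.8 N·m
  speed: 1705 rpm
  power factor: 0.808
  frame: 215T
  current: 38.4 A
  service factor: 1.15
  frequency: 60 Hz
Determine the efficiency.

ω = 2π × 1705/60 = 178.5 rad/s; P_out = τω = 32.8 × 178.5 = 5855 W
P_in = V·I·cosφ = 240 × 38.4 × 0.808 = 7447 W
η = P_out / P_in = 5855 / 7447 = 0.786 = 78.6%

78.6 %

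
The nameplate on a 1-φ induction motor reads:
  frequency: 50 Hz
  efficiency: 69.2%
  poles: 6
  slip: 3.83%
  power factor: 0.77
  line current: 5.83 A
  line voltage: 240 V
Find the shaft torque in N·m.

7.4 N·m

P_in = V·I·cosφ = 240 × 5.83 × 0.77 = 1077 W
P_out = η·P_in = 0.692 × 1077 = 745 W
n_s = 120×50/6 = 1000 rpm; n = 1000×(1−0.0383) = 962 rpm
ω = 2π×962/60 = 100.7 rad/s
τ = P_out/ω = 745/100.7 = 7.4 N·m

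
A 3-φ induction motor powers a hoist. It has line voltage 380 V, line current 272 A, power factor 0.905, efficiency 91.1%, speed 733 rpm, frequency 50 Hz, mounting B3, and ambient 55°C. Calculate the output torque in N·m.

1920 N·m

P_in = √3·V·I·cosφ = 1.732 × 380 × 272 × 0.905 = 162013 W
P_out = η·P_in = 0.911 × 162013 = 147594 W
n = 733 rpm
ω = 2π×733/60 = 76.76 rad/s
τ = P_out/ω = 147594/76.76 = 1920 N·m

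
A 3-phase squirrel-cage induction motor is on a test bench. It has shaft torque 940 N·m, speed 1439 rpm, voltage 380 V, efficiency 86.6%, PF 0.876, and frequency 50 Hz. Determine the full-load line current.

ω = 2π×1439/60 = 150.7 rad/s; P_out = τω = 940 × 150.7 = 141658 W
P_in = P_out / η = 141658 / 0.866 = 163577 W
I_L = P_in / (√3·V_L·cosφ) = 163577 / (1.732 × 380 × 0.876) = 284 A

284 A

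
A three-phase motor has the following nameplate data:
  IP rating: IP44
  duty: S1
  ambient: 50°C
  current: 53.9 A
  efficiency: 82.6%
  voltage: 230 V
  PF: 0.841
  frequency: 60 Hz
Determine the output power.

P_in = √3·V·I·cosφ = 1.732 × 230 × 53.9 × 0.841 = 18058 W
P_out = η·P_in = 0.826 × 18058 = 14916 W

14.9 kW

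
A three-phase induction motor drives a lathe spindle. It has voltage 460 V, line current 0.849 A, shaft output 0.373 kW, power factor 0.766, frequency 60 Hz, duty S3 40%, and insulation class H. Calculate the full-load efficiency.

72.0 %

P_out = 0.373 kW = 373 W
P_in = √3·V_L·I_L·cosφ = 1.732 × 460 × 0.849 × 0.766 = 518 W
η = P_out / P_in = 373 / 518 = 0.720 = 72.0%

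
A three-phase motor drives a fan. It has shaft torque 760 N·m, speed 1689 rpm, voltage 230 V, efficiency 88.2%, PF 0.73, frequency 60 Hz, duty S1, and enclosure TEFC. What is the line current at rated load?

524 A

ω = 2π×1689/60 = 176.9 rad/s; P_out = τω = 760 × 176.9 = 134444 W
P_in = P_out / η = 134444 / 0.882 = 152431 W
I_L = P_in / (√3·V_L·cosφ) = 152431 / (1.732 × 230 × 0.73) = 524 A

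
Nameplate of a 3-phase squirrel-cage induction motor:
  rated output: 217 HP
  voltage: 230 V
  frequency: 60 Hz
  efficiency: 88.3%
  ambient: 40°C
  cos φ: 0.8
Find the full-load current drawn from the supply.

P_out = 217 × 746 = 161882 W
P_in = P_out / η = 161882 / 0.883 = 183332 W
I_L = P_in / (√3·V_L·cosφ) = 183332 / (1.732 × 230 × 0.8) = 575 A

575 A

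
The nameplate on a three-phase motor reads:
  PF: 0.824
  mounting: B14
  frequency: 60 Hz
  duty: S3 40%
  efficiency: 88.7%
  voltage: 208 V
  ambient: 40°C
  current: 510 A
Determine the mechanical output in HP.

180 HP

P_in = √3·V·I·cosφ = 1.732 × 208 × 510 × 0.824 = 151394 W
P_out = η·P_in = 0.887 × 151394 = 134286 W
= 134286/746 = 180 HP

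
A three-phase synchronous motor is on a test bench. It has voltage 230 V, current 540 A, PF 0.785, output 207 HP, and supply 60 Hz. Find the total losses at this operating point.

P_in = √3·V·I·cosφ = 1.732×230×540×0.785 = 168865 W
P_out = 207×746 = 154422 W
Losses = P_in − P_out = 168865 − 154422 = 14443 W

14400 W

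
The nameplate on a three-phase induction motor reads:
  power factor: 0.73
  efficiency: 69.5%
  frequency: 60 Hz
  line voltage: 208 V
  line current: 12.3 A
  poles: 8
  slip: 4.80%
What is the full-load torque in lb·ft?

18.5 lb·ft

P_in = √3·V·I·cosφ = 1.732 × 208 × 12.3 × 0.73 = 3235 W
P_out = η·P_in = 0.695 × 3235 = 2248 W
n_s = 120×60/8 = 900 rpm; n = 900×(1−0.048) = 857 rpm
ω = 2π×857/60 = 89.74 rad/s
τ = P_out/ω = 2248/89.74 = 25.05 N·m
In lb·ft: 25.05/1.356 = 18.5 lb·ft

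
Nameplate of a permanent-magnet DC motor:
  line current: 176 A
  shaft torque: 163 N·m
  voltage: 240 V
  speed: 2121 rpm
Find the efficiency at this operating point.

85.7 %

ω = 2π × 2121/60 = 222.1 rad/s; P_out = τω = 163 × 222.1 = 36202 W
P_in = V·I = 240 × 176 = 42240 W
η = P_out / P_in = 36202 / 42240 = 0.857 = 85.7%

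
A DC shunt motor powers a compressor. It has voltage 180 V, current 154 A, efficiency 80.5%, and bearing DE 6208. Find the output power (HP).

29.9 HP

P_in = V·I = 180 × 154 = 27720 W
P_out = η·P_in = 0.805 × 27720 = 22315 W
= 22315/746 = 29.9 HP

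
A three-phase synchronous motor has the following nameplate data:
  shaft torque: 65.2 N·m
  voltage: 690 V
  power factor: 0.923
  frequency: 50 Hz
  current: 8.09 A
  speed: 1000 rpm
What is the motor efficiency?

ω = 2π × 1000/60 = 104.7 rad/s; P_out = τω = 65.2 × 104.7 = 6826 W
P_in = √3·V_L·I_L·cosφ = 1.732 × 690 × 8.09 × 0.923 = 8924 W
η = P_out / P_in = 6826 / 8924 = 0.765 = 76.5%

76.5 %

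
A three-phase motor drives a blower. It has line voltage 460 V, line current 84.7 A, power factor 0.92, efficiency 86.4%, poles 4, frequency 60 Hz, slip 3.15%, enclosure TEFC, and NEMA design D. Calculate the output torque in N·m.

P_in = √3·V·I·cosφ = 1.732 × 460 × 84.7 × 0.92 = 62084 W
P_out = η·P_in = 0.864 × 62084 = 53641 W
n_s = 120×60/4 = 1800 rpm; n = 1800×(1−0.0315) = 1743 rpm
ω = 2π×1743/60 = 182.5 rad/s
τ = P_out/ω = 53641/182.5 = 294 N·m

294 N·m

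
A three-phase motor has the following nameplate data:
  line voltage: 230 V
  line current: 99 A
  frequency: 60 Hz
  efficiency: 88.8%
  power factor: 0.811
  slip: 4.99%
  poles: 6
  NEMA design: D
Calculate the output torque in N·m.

238 N·m

P_in = √3·V·I·cosφ = 1.732 × 230 × 99 × 0.811 = 31984 W
P_out = η·P_in = 0.888 × 31984 = 28402 W
n_s = 120×60/6 = 1200 rpm; n = 1200×(1−0.0499) = 1140 rpm
ω = 2π×1140/60 = 119.4 rad/s
τ = P_out/ω = 28402/119.4 = 238 N·m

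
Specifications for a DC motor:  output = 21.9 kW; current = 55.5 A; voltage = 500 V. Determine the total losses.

P_in = V·I = 500×55.5 = 27750 W
P_out = 21900 W
Losses = P_in − P_out = 27750 − 21900 = 5850 W

5850 W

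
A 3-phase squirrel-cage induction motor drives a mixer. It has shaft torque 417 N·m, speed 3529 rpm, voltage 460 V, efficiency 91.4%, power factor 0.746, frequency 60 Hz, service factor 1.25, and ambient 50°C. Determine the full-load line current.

ω = 2π×3529/60 = 369.6 rad/s; P_out = τω = 417 × 369.6 = 154123 W
P_in = P_out / η = 154123 / 0.914 = 168625 W
I_L = P_in / (√3·V_L·cosφ) = 168625 / (1.732 × 460 × 0.746) = 284 A

284 A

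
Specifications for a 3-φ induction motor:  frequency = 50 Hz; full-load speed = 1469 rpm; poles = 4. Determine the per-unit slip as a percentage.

2.07 %

n_s = 120f/p = 120×50/4 = 1500 rpm
s = (n_s − n)/n_s = (1500 − 1469)/1500 = 0.0207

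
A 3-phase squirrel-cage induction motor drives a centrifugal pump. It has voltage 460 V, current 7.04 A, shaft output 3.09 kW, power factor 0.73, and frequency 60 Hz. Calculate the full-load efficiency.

P_out = 3.09 kW = 3090 W
P_in = √3·V_L·I_L·cosφ = 1.732 × 460 × 7.04 × 0.73 = 4095 W
η = P_out / P_in = 3090 / 4095 = 0.755 = 75.5%

75.5 %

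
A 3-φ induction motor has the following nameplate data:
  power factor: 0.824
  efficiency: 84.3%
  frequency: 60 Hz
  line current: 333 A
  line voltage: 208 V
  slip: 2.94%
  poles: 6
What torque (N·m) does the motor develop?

683 N·m

P_in = √3·V·I·cosφ = 1.732 × 208 × 333 × 0.824 = 98851 W
P_out = η·P_in = 0.843 × 98851 = 83331 W
n_s = 120×60/6 = 1200 rpm; n = 1200×(1−0.0294) = 1165 rpm
ω = 2π×1165/60 = 122 rad/s
τ = P_out/ω = 83331/122 = 683 N·m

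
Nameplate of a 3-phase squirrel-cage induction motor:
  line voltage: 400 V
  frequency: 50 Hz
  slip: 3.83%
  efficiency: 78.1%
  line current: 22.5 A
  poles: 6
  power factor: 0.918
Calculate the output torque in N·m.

111 N·m

P_in = √3·V·I·cosφ = 1.732 × 400 × 22.5 × 0.918 = 14310 W
P_out = η·P_in = 0.781 × 14310 = 11176 W
n_s = 120×50/6 = 1000 rpm; n = 1000×(1−0.0383) = 962 rpm
ω = 2π×962/60 = 100.7 rad/s
τ = P_out/ω = 11176/100.7 = 111 N·m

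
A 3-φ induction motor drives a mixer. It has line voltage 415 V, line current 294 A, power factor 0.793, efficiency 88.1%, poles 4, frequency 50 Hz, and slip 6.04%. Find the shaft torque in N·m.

1000 N·m

P_in = √3·V·I·cosφ = 1.732 × 415 × 294 × 0.793 = 167578 W
P_out = η·P_in = 0.881 × 167578 = 147636 W
n_s = 120×50/4 = 1500 rpm; n = 1500×(1−0.0604) = 1409 rpm
ω = 2π×1409/60 = 147.6 rad/s
τ = P_out/ω = 147636/147.6 = 1000 N·m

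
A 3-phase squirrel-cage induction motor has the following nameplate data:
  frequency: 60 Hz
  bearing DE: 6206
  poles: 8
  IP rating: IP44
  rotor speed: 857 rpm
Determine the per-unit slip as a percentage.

n_s = 120f/p = 120×60/8 = 900 rpm
s = (n_s − n)/n_s = (900 − 857)/900 = 0.0478

4.78 %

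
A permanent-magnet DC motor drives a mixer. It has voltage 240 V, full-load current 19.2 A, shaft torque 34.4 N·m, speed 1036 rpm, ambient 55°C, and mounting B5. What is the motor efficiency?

ω = 2π × 1036/60 = 108.5 rad/s; P_out = τω = 34.4 × 108.5 = 3732 W
P_in = V·I = 240 × 19.2 = 4608 W
η = P_out / P_in = 3732 / 4608 = 0.810 = 81.0%

81.0 %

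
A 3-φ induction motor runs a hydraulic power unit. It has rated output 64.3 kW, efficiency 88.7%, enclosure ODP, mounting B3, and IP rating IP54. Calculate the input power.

P_out = 64300 W
P_in = P_out/η = 64300/0.887 = 72492 W = 72.5 kW

72.5 kW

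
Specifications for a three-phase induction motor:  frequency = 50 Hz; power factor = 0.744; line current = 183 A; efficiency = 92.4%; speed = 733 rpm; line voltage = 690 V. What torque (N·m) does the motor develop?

P_in = √3·V·I·cosφ = 1.732 × 690 × 183 × 0.744 = 162713 W
P_out = η·P_in = 0.924 × 162713 = 150347 W
n = 733 rpm
ω = 2π×733/60 = 76.76 rad/s
τ = P_out/ω = 150347/76.76 = 1960 N·m

1960 N·m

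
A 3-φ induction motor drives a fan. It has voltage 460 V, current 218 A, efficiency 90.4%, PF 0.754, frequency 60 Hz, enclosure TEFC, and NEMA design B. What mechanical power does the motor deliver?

P_in = √3·V·I·cosφ = 1.732 × 460 × 218 × 0.754 = 130958 W
P_out = η·P_in = 0.904 × 130958 = 118386 W

118 kW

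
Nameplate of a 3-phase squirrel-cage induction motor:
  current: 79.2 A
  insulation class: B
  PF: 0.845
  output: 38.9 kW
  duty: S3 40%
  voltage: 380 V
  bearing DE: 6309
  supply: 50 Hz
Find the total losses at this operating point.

5150 W

P_in = √3·V·I·cosφ = 1.732×380×79.2×0.845 = 44047 W
P_out = 38900 W
Losses = P_in − P_out = 44047 − 38900 = 5147 W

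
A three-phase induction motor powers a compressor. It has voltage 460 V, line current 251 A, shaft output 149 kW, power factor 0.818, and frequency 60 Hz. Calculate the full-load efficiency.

91.1 %

P_out = 149 kW = 149000 W
P_in = √3·V_L·I_L·cosφ = 1.732 × 460 × 251 × 0.818 = 163581 W
η = P_out / P_in = 149000 / 163581 = 0.911 = 91.1%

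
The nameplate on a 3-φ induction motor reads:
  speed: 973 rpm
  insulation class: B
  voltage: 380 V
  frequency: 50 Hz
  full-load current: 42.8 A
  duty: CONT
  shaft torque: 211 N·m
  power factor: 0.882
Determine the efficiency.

86.5 %

ω = 2π × 973/60 = 101.9 rad/s; P_out = τω = 211 × 101.9 = 21501 W
P_in = √3·V_L·I_L·cosφ = 1.732 × 380 × 42.8 × 0.882 = 24845 W
η = P_out / P_in = 21501 / 24845 = 0.865 = 86.5%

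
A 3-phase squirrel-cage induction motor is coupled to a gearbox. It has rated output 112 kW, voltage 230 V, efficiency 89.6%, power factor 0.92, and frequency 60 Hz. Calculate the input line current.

P_out = 112 kW = 112000 W
P_in = P_out / η = 112000 / 0.896 = 125000 W
I_L = P_in / (√3·V_L·cosφ) = 125000 / (1.732 × 230 × 0.92) = 341 A

341 A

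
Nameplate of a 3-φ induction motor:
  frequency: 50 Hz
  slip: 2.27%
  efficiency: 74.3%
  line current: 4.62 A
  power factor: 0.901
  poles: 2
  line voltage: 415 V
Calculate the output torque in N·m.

P_in = √3·V·I·cosφ = 1.732 × 415 × 4.62 × 0.901 = 2992 W
P_out = η·P_in = 0.743 × 2992 = 2223 W
n_s = 120×50/2 = 3000 rpm; n = 3000×(1−0.0227) = 2932 rpm
ω = 2π×2932/60 = 307 rad/s
τ = P_out/ω = 2223/307 = 7.24 N·m

7.24 N·m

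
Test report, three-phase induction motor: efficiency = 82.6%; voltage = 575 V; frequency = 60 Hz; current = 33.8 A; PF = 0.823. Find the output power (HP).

P_in = √3·V·I·cosφ = 1.732 × 575 × 33.8 × 0.823 = 27703 W
P_out = η·P_in = 0.826 × 27703 = 22883 W
= 22883/746 = 30.7 HP

30.7 HP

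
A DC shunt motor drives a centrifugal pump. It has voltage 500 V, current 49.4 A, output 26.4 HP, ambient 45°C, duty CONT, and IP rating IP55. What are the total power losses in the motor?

5010 W

P_in = V·I = 500×49.4 = 24700 W
P_out = 26.4×746 = 19694 W
Losses = P_in − P_out = 24700 − 19694 = 5006 W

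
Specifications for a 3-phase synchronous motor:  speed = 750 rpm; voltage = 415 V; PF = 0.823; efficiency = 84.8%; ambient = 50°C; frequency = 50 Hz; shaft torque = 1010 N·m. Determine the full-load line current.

ω = 2π×750/60 = 78.54 rad/s; P_out = τω = 1010 × 78.54 = 79325 W
P_in = P_out / η = 79325 / 0.848 = 93544 W
I_L = P_in / (√3·V_L·cosφ) = 93544 / (1.732 × 415 × 0.823) = 158 A

158 A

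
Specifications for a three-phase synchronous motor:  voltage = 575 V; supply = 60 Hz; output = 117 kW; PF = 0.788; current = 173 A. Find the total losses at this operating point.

18.8 kW

P_in = √3·V·I·cosφ = 1.732×575×173×0.788 = 135765 W
P_out = 117000 W
Losses = P_in − P_out = 135765 − 117000 = 18765 W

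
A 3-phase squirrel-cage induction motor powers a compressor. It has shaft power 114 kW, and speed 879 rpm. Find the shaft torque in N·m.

1240 N·m

ω = 2π × 879/60 = 92.05 rad/s
τ = P/ω = 114000/92.05 = 1240 N·m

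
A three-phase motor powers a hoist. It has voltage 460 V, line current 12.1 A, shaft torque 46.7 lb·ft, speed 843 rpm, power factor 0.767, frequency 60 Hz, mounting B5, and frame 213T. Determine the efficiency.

75.6 %

τ = 46.7 lb·ft × 1.356 = 63.33 N·m
ω = 2π × 843/60 = 88.28 rad/s; P_out = τω = 63.33 × 88.28 = 5591 W
P_in = √3·V_L·I_L·cosφ = 1.732 × 460 × 12.1 × 0.767 = 7394 W
η = P_out / P_in = 5591 / 7394 = 0.756 = 75.6%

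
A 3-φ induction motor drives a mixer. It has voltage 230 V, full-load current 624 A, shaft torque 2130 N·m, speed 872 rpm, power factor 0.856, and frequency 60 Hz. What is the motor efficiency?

91.4 %

ω = 2π × 872/60 = 91.32 rad/s; P_out = τω = 2130 × 91.32 = 194512 W
P_in = √3·V_L·I_L·cosφ = 1.732 × 230 × 624 × 0.856 = 212782 W
η = P_out / P_in = 194512 / 212782 = 0.914 = 91.4%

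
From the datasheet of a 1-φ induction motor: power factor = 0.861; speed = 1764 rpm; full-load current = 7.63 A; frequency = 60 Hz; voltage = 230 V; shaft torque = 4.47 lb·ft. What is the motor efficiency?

τ = 4.47 lb·ft × 1.356 = 6.061 N·m
ω = 2π × 1764/60 = 184.7 rad/s; P_out = τω = 6.061 × 184.7 = 1119 W
P_in = V·I·cosφ = 230 × 7.63 × 0.861 = 1511 W
η = P_out / P_in = 1119 / 1511 = 0.741 = 74.1%

74.1 %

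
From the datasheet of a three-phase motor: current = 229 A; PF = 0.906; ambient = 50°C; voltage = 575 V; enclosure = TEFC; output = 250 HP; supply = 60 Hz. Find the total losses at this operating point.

P_in = √3·V·I·cosφ = 1.732×575×229×0.906 = 206623 W
P_out = 250×746 = 186500 W
Losses = P_in − P_out = 206623 − 186500 = 20123 W

20100 W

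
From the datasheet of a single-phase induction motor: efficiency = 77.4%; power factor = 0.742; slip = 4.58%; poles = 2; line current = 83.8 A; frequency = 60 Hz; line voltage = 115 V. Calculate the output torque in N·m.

15.4 N·m

P_in = V·I·cosφ = 115 × 83.8 × 0.742 = 7151 W
P_out = η·P_in = 0.774 × 7151 = 5535 W
n_s = 120×60/2 = 3600 rpm; n = 3600×(1−0.0458) = 3435 rpm
ω = 2π×3435/60 = 359.7 rad/s
τ = P_out/ω = 5535/359.7 = 15.4 N·m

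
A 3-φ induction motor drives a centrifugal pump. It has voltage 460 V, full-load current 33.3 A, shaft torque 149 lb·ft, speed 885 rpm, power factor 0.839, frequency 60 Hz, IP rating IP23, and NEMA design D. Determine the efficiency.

τ = 149 lb·ft × 1.356 = 202 N·m
ω = 2π × 885/60 = 92.68 rad/s; P_out = τω = 202 × 92.68 = 18721 W
P_in = √3·V_L·I_L·cosφ = 1.732 × 460 × 33.3 × 0.839 = 22259 W
η = P_out / P_in = 18721 / 22259 = 0.841 = 84.1%

84.1 %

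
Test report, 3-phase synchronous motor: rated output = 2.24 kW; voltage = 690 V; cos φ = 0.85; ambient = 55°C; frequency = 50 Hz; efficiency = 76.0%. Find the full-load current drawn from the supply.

P_out = 2.24 kW = 2240 W
P_in = P_out / η = 2240 / 0.760 = 2947 W
I_L = P_in / (√3·V_L·cosφ) = 2947 / (1.732 × 690 × 0.85) = 2.9 A

2.9 A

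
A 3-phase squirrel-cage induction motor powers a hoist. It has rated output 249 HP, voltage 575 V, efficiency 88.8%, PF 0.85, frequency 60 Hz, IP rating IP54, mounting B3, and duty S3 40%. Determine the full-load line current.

247 A

P_out = 249 × 746 = 185754 W
P_in = P_out / η = 185754 / 0.888 = 209182 W
I_L = P_in / (√3·V_L·cosφ) = 209182 / (1.732 × 575 × 0.85) = 247 A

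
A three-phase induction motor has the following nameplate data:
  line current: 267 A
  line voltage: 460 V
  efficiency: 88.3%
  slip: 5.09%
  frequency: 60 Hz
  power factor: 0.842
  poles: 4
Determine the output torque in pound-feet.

P_in = √3·V·I·cosφ = 1.732 × 460 × 267 × 0.842 = 179114 W
P_out = η·P_in = 0.883 × 179114 = 158158 W
n_s = 120×60/4 = 1800 rpm; n = 1800×(1−0.0509) = 1708 rpm
ω = 2π×1708/60 = 178.9 rad/s
τ = P_out/ω = 158158/178.9 = 884.1 N·m
In lb·ft: 884.1/1.356 = 652 lb·ft

652 lb·ft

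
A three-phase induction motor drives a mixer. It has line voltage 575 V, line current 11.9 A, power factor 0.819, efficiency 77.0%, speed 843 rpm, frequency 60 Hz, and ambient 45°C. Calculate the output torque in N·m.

84.7 N·m

P_in = √3·V·I·cosφ = 1.732 × 575 × 11.9 × 0.819 = 9706 W
P_out = η·P_in = 0.77 × 9706 = 7474 W
n = 843 rpm
ω = 2π×843/60 = 88.28 rad/s
τ = P_out/ω = 7474/88.28 = 84.7 N·m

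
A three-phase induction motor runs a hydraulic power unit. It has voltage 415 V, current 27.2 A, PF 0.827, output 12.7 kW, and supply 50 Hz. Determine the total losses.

3.47 kW

P_in = √3·V·I·cosφ = 1.732×415×27.2×0.827 = 16169 W
P_out = 12700 W
Losses = P_in − P_out = 16169 − 12700 = 3469 W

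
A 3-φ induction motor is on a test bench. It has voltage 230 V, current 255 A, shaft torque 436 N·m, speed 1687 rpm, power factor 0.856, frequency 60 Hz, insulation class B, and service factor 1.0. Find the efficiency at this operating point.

ω = 2π × 1687/60 = 176.7 rad/s; P_out = τω = 436 × 176.7 = 77041 W
P_in = √3·V_L·I_L·cosφ = 1.732 × 230 × 255 × 0.856 = 86954 W
η = P_out / P_in = 77041 / 86954 = 0.886 = 88.6%

88.6 %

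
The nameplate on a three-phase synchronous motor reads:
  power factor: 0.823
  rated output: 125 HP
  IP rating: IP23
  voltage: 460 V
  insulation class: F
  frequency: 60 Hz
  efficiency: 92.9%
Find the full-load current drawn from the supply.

P_out = 125 × 746 = 93250 W
P_in = P_out / η = 93250 / 0.929 = 100377 W
I_L = P_in / (√3·V_L·cosφ) = 100377 / (1.732 × 460 × 0.823) = 153 A

153 A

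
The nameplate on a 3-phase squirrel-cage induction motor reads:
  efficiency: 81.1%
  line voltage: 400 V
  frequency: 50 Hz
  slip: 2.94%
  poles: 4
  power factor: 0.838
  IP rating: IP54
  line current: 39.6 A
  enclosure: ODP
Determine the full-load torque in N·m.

P_in = √3·V·I·cosφ = 1.732 × 400 × 39.6 × 0.838 = 22990 W
P_out = η·P_in = 0.811 × 22990 = 18645 W
n_s = 120×50/4 = 1500 rpm; n = 1500×(1−0.0294) = 1456 rpm
ω = 2π×1456/60 = 152.5 rad/s
τ = P_out/ω = 18645/152.5 = 122 N·m

122 N·m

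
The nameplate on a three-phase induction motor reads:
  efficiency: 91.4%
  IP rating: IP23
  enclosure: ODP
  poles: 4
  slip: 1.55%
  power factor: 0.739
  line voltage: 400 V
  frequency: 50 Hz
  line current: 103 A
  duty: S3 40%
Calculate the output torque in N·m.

312 N·m

P_in = √3·V·I·cosφ = 1.732 × 400 × 103 × 0.739 = 52734 W
P_out = η·P_in = 0.914 × 52734 = 48199 W
n_s = 120×50/4 = 1500 rpm; n = 1500×(1−0.0155) = 1477 rpm
ω = 2π×1477/60 = 154.7 rad/s
τ = P_out/ω = 48199/154.7 = 312 N·m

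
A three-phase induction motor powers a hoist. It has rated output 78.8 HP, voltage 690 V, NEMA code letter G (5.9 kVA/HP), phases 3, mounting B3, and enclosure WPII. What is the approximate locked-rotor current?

S_LR = 5.9 × 78.8 = 464.92 kVA
I_LR = S_LR/(√3·V_L) = 464920/(1.732×690) = 389 A

389 A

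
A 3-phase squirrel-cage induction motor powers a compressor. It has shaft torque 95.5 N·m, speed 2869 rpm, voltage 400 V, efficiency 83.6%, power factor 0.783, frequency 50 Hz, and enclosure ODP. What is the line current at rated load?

63.3 A

ω = 2π×2869/60 = 300.4 rad/s; P_out = τω = 95.5 × 300.4 = 28688 W
P_in = P_out / η = 28688 / 0.836 = 34316 W
I_L = P_in / (√3·V_L·cosφ) = 34316 / (1.732 × 400 × 0.783) = 63.3 A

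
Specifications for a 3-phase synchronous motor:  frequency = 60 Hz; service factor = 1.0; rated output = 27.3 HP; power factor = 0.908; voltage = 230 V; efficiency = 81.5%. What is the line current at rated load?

69.1 A

P_out = 27.3 × 746 = 20366 W
P_in = P_out / η = 20366 / 0.815 = 24989 W
I_L = P_in / (√3·V_L·cosφ) = 24989 / (1.732 × 230 × 0.908) = 69.1 A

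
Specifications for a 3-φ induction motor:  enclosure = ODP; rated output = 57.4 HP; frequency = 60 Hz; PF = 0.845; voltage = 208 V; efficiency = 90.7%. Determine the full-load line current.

155 A

P_out = 57.4 × 746 = 42820 W
P_in = P_out / η = 42820 / 0.907 = 47211 W
I_L = P_in / (√3·V_L·cosφ) = 47211 / (1.732 × 208 × 0.845) = 155 A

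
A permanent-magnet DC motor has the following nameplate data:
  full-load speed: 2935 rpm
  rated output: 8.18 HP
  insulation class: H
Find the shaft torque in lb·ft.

14.6 lb·ft

P_out = 8.18 × 746 = 6102 W
ω = 2π × 2935/60 = 307.4 rad/s
τ = P_out/ω = 6102/307.4 = 19.85 N·m
In lb·ft: 19.85/1.356 = 14.6 lb·ft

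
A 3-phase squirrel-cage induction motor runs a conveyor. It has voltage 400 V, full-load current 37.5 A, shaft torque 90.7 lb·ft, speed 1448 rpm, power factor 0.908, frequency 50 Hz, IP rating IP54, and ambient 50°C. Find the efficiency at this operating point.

τ = 90.7 lb·ft × 1.356 = 123 N·m
ω = 2π × 1448/60 = 151.6 rad/s; P_out = τω = 123 × 151.6 = 18647 W
P_in = √3·V_L·I_L·cosφ = 1.732 × 400 × 37.5 × 0.908 = 23590 W
η = P_out / P_in = 18647 / 23590 = 0.790 = 79.0%

79.0 %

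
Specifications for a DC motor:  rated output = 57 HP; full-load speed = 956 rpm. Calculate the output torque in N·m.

425 N·m

P_out = 57 × 746 = 42522 W
ω = 2π × 956/60 = 100.1 rad/s
τ = P_out/ω = 42522/100.1 = 425 N·m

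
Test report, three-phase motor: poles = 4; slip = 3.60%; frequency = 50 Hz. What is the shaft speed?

1446 rpm

n_s = 120f/p = 120×50/4 = 1500 rpm
n = n_s(1 − s) = 1500 × (1 − 0.036) = 1446 rpm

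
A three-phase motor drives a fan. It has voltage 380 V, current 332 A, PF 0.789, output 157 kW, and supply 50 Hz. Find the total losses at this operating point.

P_in = √3·V·I·cosφ = 1.732×380×332×0.789 = 172404 W
P_out = 157000 W
Losses = P_in − P_out = 172404 − 157000 = 15404 W

15400 W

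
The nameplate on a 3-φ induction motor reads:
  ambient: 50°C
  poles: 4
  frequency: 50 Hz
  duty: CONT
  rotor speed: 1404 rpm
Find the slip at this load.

n_s = 120f/p = 120×50/4 = 1500 rpm
s = (n_s − n)/n_s = (1500 − 1404)/1500 = 0.0640

6.4 %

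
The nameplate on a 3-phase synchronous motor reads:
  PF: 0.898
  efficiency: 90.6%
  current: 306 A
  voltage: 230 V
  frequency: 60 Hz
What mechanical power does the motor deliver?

P_in = √3·V·I·cosφ = 1.732 × 230 × 306 × 0.898 = 109465 W
P_out = η·P_in = 0.906 × 109465 = 99175 W

99.2 kW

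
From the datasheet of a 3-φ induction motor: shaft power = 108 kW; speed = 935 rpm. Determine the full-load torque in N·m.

ω = 2π × 935/60 = 97.91 rad/s
τ = P/ω = 108000/97.91 = 1100 N·m

1100 N·m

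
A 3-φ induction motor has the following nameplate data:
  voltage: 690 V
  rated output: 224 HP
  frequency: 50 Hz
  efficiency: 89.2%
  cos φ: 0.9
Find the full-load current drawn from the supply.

174 A

P_out = 224 × 746 = 167104 W
P_in = P_out / η = 167104 / 0.892 = 187336 W
I_L = P_in / (√3·V_L·cosφ) = 187336 / (1.732 × 690 × 0.9) = 174 A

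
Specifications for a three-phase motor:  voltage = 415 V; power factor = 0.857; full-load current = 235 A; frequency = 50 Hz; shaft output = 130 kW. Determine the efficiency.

89.8 %

P_out = 130 kW = 130000 W
P_in = √3·V_L·I_L·cosφ = 1.732 × 415 × 235 × 0.857 = 144759 W
η = P_out / P_in = 130000 / 144759 = 0.898 = 89.8%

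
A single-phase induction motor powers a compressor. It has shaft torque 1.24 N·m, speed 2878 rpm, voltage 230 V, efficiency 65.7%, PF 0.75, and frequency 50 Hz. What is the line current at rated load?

ω = 2π×2878/60 = 301.4 rad/s; P_out = τω = 1.24 × 301.4 = 374 W
P_in = P_out / η = 374 / 0.657 = 569 W
I = P_in / (V·cosφ) = 569 / (230 × 0.75) = 3.3 A

3.3 A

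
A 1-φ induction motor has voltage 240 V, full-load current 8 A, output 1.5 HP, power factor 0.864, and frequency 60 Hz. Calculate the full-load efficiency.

67.5 %

P_out = 1.5 × 746 = 1119 W
P_in = V·I·cosφ = 240 × 8 × 0.864 = 1659 W
η = P_out / P_in = 1119 / 1659 = 0.675 = 67.5%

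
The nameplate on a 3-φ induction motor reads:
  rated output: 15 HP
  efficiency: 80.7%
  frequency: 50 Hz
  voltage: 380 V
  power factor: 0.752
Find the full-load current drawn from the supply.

28 A

P_out = 15 × 746 = 11190 W
P_in = P_out / η = 11190 / 0.807 = 13866 W
I_L = P_in / (√3·V_L·cosφ) = 13866 / (1.732 × 380 × 0.752) = 28 A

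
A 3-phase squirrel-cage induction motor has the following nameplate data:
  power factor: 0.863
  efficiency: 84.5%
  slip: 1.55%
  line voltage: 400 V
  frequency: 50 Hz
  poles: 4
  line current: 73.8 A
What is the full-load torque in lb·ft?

178 lb·ft

P_in = √3·V·I·cosφ = 1.732 × 400 × 73.8 × 0.863 = 44124 W
P_out = η·P_in = 0.845 × 44124 = 37285 W
n_s = 120×50/4 = 1500 rpm; n = 1500×(1−0.0155) = 1477 rpm
ω = 2π×1477/60 = 154.7 rad/s
τ = P_out/ω = 37285/154.7 = 241 N·m
In lb·ft: 241/1.356 = 178 lb·ft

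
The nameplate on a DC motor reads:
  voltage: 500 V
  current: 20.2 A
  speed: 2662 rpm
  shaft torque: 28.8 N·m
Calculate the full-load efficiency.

ω = 2π × 2662/60 = 278.8 rad/s; P_out = τω = 28.8 × 278.8 = 8029 W
P_in = V·I = 500 × 20.2 = 10100 W
η = P_out / P_in = 8029 / 10100 = 0.795 = 79.5%

79.5 %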